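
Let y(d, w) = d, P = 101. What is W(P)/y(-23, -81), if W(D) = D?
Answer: -101/23 ≈ -4.3913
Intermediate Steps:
W(P)/y(-23, -81) = 101/(-23) = 101*(-1/23) = -101/23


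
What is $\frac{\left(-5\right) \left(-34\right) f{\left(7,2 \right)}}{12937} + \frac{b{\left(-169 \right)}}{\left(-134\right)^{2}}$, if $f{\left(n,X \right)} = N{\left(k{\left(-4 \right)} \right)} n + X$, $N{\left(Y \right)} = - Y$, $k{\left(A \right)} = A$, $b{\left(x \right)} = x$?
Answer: $\frac{5258191}{13664516} \approx 0.38481$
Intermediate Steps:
$f{\left(n,X \right)} = X + 4 n$ ($f{\left(n,X \right)} = \left(-1\right) \left(-4\right) n + X = 4 n + X = X + 4 n$)
$\frac{\left(-5\right) \left(-34\right) f{\left(7,2 \right)}}{12937} + \frac{b{\left(-169 \right)}}{\left(-134\right)^{2}} = \frac{\left(-5\right) \left(-34\right) \left(2 + 4 \cdot 7\right)}{12937} - \frac{169}{\left(-134\right)^{2}} = 170 \left(2 + 28\right) \frac{1}{12937} - \frac{169}{17956} = 170 \cdot 30 \cdot \frac{1}{12937} - \frac{169}{17956} = 5100 \cdot \frac{1}{12937} - \frac{169}{17956} = \frac{300}{761} - \frac{169}{17956} = \frac{5258191}{13664516}$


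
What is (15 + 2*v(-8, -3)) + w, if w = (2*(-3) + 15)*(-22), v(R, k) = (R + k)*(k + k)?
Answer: -51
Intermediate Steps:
v(R, k) = 2*k*(R + k) (v(R, k) = (R + k)*(2*k) = 2*k*(R + k))
w = -198 (w = (-6 + 15)*(-22) = 9*(-22) = -198)
(15 + 2*v(-8, -3)) + w = (15 + 2*(2*(-3)*(-8 - 3))) - 198 = (15 + 2*(2*(-3)*(-11))) - 198 = (15 + 2*66) - 198 = (15 + 132) - 198 = 147 - 198 = -51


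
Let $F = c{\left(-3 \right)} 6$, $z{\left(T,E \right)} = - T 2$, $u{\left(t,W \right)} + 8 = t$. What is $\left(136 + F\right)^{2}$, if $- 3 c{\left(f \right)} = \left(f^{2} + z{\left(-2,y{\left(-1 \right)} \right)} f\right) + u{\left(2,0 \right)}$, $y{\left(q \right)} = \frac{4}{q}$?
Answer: $23716$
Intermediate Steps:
$u{\left(t,W \right)} = -8 + t$
$z{\left(T,E \right)} = - 2 T$
$c{\left(f \right)} = 2 - \frac{4 f}{3} - \frac{f^{2}}{3}$ ($c{\left(f \right)} = - \frac{\left(f^{2} + \left(-2\right) \left(-2\right) f\right) + \left(-8 + 2\right)}{3} = - \frac{\left(f^{2} + 4 f\right) - 6}{3} = - \frac{-6 + f^{2} + 4 f}{3} = 2 - \frac{4 f}{3} - \frac{f^{2}}{3}$)
$F = 18$ ($F = \left(2 - -4 - \frac{\left(-3\right)^{2}}{3}\right) 6 = \left(2 + 4 - 3\right) 6 = 3 \cdot 6 = 18$)
$\left(136 + F\right)^{2} = \left(136 + 18\right)^{2} = 154^{2} = 23716$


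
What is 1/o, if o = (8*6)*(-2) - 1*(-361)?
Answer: 1/265 ≈ 0.0037736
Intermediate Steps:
o = 265 (o = 48*(-2) + 361 = -96 + 361 = 265)
1/o = 1/265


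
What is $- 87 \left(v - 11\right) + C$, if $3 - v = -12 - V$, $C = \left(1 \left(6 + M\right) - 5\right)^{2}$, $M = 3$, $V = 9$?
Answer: $-1115$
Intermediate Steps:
$C = 16$ ($C = \left(1 \left(6 + 3\right) - 5\right)^{2} = \left(1 \cdot 9 - 5\right)^{2} = \left(9 - 5\right)^{2} = 4^{2} = 16$)
$v = 24$ ($v = 3 - \left(-12 - 9\right) = 3 - -21 = 3 + 21 = 24$)
$- 87 \left(v - 11\right) + C = - 87 \left(24 - 11\right) + 16 = \left(-87\right) 13 + 16 = -1131 + 16 = -1115$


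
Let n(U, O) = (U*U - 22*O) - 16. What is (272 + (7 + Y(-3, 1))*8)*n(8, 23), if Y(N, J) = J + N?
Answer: -142896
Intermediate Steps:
n(U, O) = -16 + U² - 22*O (n(U, O) = (U² - 22*O) - 16 = -16 + U² - 22*O)
(272 + (7 + Y(-3, 1))*8)*n(8, 23) = (272 + (7 + (1 - 3))*8)*(-16 + 8² - 22*23) = (272 + (7 - 2)*8)*(-16 + 64 - 506) = (272 + 5*8)*(-458) = (272 + 40)*(-458) = 312*(-458) = -142896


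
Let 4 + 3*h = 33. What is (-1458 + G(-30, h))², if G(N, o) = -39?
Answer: 2241009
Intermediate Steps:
h = 29/3 (h = -4/3 + (⅓)*33 = -4/3 + 11 = 29/3 ≈ 9.6667)
(-1458 + G(-30, h))² = (-1458 - 39)² = (-1497)² = 2241009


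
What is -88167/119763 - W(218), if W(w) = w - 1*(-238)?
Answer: -18233365/39921 ≈ -456.74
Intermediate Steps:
W(w) = 238 + w (W(w) = w + 238 = 238 + w)
-88167/119763 - W(218) = -88167/119763 - (238 + 218) = -88167*1/119763 - 1*456 = -29389/39921 - 456 = -18233365/39921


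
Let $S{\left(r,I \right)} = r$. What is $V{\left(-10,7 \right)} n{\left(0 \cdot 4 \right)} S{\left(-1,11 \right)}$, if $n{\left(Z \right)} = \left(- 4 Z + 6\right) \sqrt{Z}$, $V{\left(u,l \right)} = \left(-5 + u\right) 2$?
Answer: $0$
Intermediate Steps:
$V{\left(u,l \right)} = -10 + 2 u$
$n{\left(Z \right)} = \sqrt{Z} \left(6 - 4 Z\right)$ ($n{\left(Z \right)} = \left(6 - 4 Z\right) \sqrt{Z} = \sqrt{Z} \left(6 - 4 Z\right)$)
$V{\left(-10,7 \right)} n{\left(0 \cdot 4 \right)} S{\left(-1,11 \right)} = \left(-10 + 2 \left(-10\right)\right) \sqrt{0 \cdot 4} \left(6 - 4 \cdot 0 \cdot 4\right) \left(-1\right) = \left(-10 - 20\right) \sqrt{0} \left(6 - 0\right) \left(-1\right) = - 30 \cdot 0 \left(6 + 0\right) \left(-1\right) = - 30 \cdot 0 \cdot 6 \left(-1\right) = \left(-30\right) 0 \left(-1\right) = 0 \left(-1\right) = 0$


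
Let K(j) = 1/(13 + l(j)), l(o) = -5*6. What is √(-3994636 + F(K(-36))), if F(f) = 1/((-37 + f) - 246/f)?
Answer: I*√309907312226787/8808 ≈ 1998.7*I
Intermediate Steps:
l(o) = -30
K(j) = -1/17 (K(j) = 1/(13 - 30) = 1/(-17) = -1/17)
F(f) = 1/(-37 + f - 246/f)
√(-3994636 + F(K(-36))) = √(-3994636 - 1/(17*(-246 + (-1/17)² - 37*(-1/17)))) = √(-3994636 - 1/(17*(-246 + 1/289 + 37/17))) = √(-3994636 - 1/(17*(-70464/289))) = √(-3994636 - 1/17*(-289/70464)) = √(-3994636 + 17/70464) = √(-281478031087/70464) = I*√309907312226787/8808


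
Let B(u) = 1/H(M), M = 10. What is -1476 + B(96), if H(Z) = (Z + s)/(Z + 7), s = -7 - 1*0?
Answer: -4411/3 ≈ -1470.3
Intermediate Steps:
s = -7 (s = -7 + 0 = -7)
H(Z) = (-7 + Z)/(7 + Z) (H(Z) = (Z - 7)/(Z + 7) = (-7 + Z)/(7 + Z))
B(u) = 17/3 (B(u) = 1/((-7 + 10)/(7 + 10)) = 1/(3/17) = 17/3)
-1476 + B(96) = -1476 + 17/3 = -4411/3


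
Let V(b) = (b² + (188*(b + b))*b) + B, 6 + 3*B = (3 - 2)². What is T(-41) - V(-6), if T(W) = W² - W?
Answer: -35545/3 ≈ -11848.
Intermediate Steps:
B = -5/3 (B = -2 + (3 - 2)²/3 = -2 + (⅓)*1² = -2 + (⅓)*1 = -2 + ⅓ = -5/3 ≈ -1.6667)
V(b) = -5/3 + 377*b² (V(b) = (b² + (188*(b + b))*b) - 5/3 = (b² + (188*(2*b))*b) - 5/3 = (b² + (376*b)*b) - 5/3 = (b² + 376*b²) - 5/3 = 377*b² - 5/3 = -5/3 + 377*b²)
T(-41) - V(-6) = -41*(-1 - 41) - (-5/3 + 377*(-6)²) = -41*(-42) - (-5/3 + 377*36) = 1722 - (-5/3 + 13572) = 1722 - 1*40711/3 = 1722 - 40711/3 = -35545/3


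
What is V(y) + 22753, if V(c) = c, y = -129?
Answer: 22624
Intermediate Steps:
V(y) + 22753 = -129 + 22753 = 22624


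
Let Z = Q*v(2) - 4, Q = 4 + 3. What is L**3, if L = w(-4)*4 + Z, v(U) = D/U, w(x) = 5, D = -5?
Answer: -27/8 ≈ -3.3750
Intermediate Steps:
Q = 7
v(U) = -5/U
Z = -43/2 (Z = 7*(-5/2) - 4 = -35/2 - 4 = -43/2 ≈ -21.500)
L = -3/2 (L = 5*4 - 43/2 = 20 - 43/2 = -3/2 ≈ -1.5000)
L**3 = (-3/2)**3 = -27/8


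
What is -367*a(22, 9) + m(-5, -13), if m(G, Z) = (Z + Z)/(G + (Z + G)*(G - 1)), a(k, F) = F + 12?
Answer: -793847/103 ≈ -7707.3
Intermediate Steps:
a(k, F) = 12 + F
m(G, Z) = 2*Z/(G + (-1 + G)*(G + Z)) (m(G, Z) = (2*Z)/(G + (G + Z)*(-1 + G)) = (2*Z)/(G + (-1 + G)*(G + Z)) = 2*Z/(G + (-1 + G)*(G + Z)))
-367*a(22, 9) + m(-5, -13) = -367*(12 + 9) + 2*(-13)/((-5)² - 1*(-13) - 5*(-13)) = -367*21 + 2*(-13)/(25 + 13 + 65) = -7707 + 2*(-13)/103 = -7707 + 2*(-13)*(1/103) = -7707 - 26/103 = -793847/103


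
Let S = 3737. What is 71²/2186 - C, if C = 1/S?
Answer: 18836031/8169082 ≈ 2.3058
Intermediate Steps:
C = 1/3737 ≈ 0.00026759
71²/2186 - C = 71²/2186 - 1*1/3737 = 5041*(1/2186) - 1/3737 = 5041/2186 - 1/3737 = 18836031/8169082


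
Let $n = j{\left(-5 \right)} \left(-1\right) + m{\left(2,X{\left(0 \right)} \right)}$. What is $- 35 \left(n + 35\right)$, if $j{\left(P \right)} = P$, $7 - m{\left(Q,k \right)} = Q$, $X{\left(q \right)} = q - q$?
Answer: $-1575$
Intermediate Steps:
$X{\left(q \right)} = 0$
$m{\left(Q,k \right)} = 7 - Q$
$n = 10$ ($n = \left(-5\right) \left(-1\right) + \left(7 - 2\right) = 5 + \left(7 - 2\right) = 5 + 5 = 10$)
$- 35 \left(n + 35\right) = - 35 \left(10 + 35\right) = \left(-35\right) 45 = -1575$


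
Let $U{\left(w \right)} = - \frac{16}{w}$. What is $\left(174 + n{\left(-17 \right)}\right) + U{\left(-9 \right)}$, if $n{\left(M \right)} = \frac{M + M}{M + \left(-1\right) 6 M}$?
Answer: $\frac{7892}{45} \approx 175.38$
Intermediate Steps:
$n{\left(M \right)} = - \frac{2}{5}$ ($n{\left(M \right)} = \frac{2 M}{M - 6 M} = \frac{2 M}{\left(-5\right) M} = 2 M \left(- \frac{1}{5 M}\right) = - \frac{2}{5}$)
$\left(174 + n{\left(-17 \right)}\right) + U{\left(-9 \right)} = \left(174 - \frac{2}{5}\right) - \frac{16}{-9} = \frac{868}{5} - - \frac{16}{9} = \frac{868}{5} + \frac{16}{9} = \frac{7892}{45}$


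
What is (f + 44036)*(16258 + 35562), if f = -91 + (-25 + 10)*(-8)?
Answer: 2283448300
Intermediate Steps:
f = 29 (f = -91 - 15*(-8) = -91 + 120 = 29)
(f + 44036)*(16258 + 35562) = (29 + 44036)*(16258 + 35562) = 44065*51820 = 2283448300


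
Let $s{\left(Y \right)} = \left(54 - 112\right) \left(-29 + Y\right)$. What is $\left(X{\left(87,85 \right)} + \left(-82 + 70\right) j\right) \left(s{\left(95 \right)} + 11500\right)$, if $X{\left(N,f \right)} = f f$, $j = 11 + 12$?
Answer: $53312728$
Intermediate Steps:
$s{\left(Y \right)} = 1682 - 58 Y$ ($s{\left(Y \right)} = - 58 \left(-29 + Y\right) = 1682 - 58 Y$)
$j = 23$
$X{\left(N,f \right)} = f^{2}$
$\left(X{\left(87,85 \right)} + \left(-82 + 70\right) j\right) \left(s{\left(95 \right)} + 11500\right) = \left(85^{2} + \left(-82 + 70\right) 23\right) \left(\left(1682 - 5510\right) + 11500\right) = \left(7225 - 276\right) \left(\left(1682 - 5510\right) + 11500\right) = \left(7225 - 276\right) \left(-3828 + 11500\right) = 6949 \cdot 7672 = 53312728$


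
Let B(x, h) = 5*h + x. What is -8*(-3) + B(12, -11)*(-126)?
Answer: 5442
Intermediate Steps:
B(x, h) = x + 5*h
-8*(-3) + B(12, -11)*(-126) = -8*(-3) + (12 + 5*(-11))*(-126) = 24 + (12 - 55)*(-126) = 24 - 43*(-126) = 24 + 5418 = 5442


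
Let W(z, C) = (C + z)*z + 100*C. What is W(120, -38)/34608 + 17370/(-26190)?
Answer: -68357/139874 ≈ -0.48870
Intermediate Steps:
W(z, C) = 100*C + z*(C + z) (W(z, C) = z*(C + z) + 100*C = 100*C + z*(C + z))
W(120, -38)/34608 + 17370/(-26190) = (120² + 100*(-38) - 38*120)/34608 + 17370/(-26190) = (14400 - 3800 - 4560)*(1/34608) + 17370*(-1/26190) = 6040*(1/34608) - 193/291 = 755/4326 - 193/291 = -68357/139874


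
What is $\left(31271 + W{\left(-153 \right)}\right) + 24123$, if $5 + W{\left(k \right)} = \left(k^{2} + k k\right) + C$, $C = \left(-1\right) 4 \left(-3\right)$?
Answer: $102219$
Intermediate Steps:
$C = 12$ ($C = \left(-4\right) \left(-3\right) = 12$)
$W{\left(k \right)} = 7 + 2 k^{2}$ ($W{\left(k \right)} = -5 + \left(\left(k^{2} + k k\right) + 12\right) = -5 + \left(\left(k^{2} + k^{2}\right) + 12\right) = -5 + \left(2 k^{2} + 12\right) = -5 + \left(12 + 2 k^{2}\right) = 7 + 2 k^{2}$)
$\left(31271 + W{\left(-153 \right)}\right) + 24123 = \left(31271 + \left(7 + 2 \left(-153\right)^{2}\right)\right) + 24123 = \left(31271 + \left(7 + 2 \cdot 23409\right)\right) + 24123 = \left(31271 + \left(7 + 46818\right)\right) + 24123 = \left(31271 + 46825\right) + 24123 = 78096 + 24123 = 102219$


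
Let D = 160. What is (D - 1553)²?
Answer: 1940449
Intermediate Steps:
(D - 1553)² = (160 - 1553)² = (-1393)² = 1940449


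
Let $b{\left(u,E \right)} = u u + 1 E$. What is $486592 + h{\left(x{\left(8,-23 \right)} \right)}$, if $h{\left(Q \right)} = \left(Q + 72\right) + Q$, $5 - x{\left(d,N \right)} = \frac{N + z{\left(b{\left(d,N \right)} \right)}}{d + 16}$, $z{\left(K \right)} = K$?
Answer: $\frac{973345}{2} \approx 4.8667 \cdot 10^{5}$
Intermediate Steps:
$b{\left(u,E \right)} = E + u^{2}$ ($b{\left(u,E \right)} = u^{2} + E = E + u^{2}$)
$x{\left(d,N \right)} = 5 - \frac{d^{2} + 2 N}{16 + d}$ ($x{\left(d,N \right)} = 5 - \frac{N + \left(N + d^{2}\right)}{d + 16} = 5 - \frac{d^{2} + 2 N}{16 + d}$)
$h{\left(Q \right)} = 72 + 2 Q$ ($h{\left(Q \right)} = \left(72 + Q\right) + Q = 72 + 2 Q$)
$486592 + h{\left(x{\left(8,-23 \right)} \right)} = 486592 + \left(72 + 2 \frac{80 - 8^{2} - -46 + 5 \cdot 8}{16 + 8}\right) = 486592 + \left(72 + 2 \frac{80 - 64 + 46 + 40}{24}\right) = 486592 + \left(72 + 2 \cdot \frac{1}{24} \cdot 102\right) = 486592 + \left(72 + 2 \cdot \frac{17}{4}\right) = 486592 + \left(72 + \frac{17}{2}\right) = 486592 + \frac{161}{2} = \frac{973345}{2}$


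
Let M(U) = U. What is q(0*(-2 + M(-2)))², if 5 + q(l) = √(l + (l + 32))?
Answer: 57 - 40*√2 ≈ 0.43146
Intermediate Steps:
q(l) = -5 + √(32 + 2*l) (q(l) = -5 + √(l + (l + 32)) = -5 + √(l + (32 + l)) = -5 + √(32 + 2*l))
q(0*(-2 + M(-2)))² = (-5 + √(32 + 2*(0*(-2 - 2))))² = (-5 + √(32 + 2*(0*(-4))))² = (-5 + √(32 + 2*0))² = (-5 + √(32 + 0))² = (-5 + √32)² = (-5 + 4*√2)²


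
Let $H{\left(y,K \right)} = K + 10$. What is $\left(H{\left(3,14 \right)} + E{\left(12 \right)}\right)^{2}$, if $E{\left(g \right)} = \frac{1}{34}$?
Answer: $\frac{667489}{1156} \approx 577.41$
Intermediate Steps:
$H{\left(y,K \right)} = 10 + K$
$E{\left(g \right)} = \frac{1}{34}$
$\left(H{\left(3,14 \right)} + E{\left(12 \right)}\right)^{2} = \left(\left(10 + 14\right) + \frac{1}{34}\right)^{2} = \left(24 + \frac{1}{34}\right)^{2} = \left(\frac{817}{34}\right)^{2} = \frac{667489}{1156}$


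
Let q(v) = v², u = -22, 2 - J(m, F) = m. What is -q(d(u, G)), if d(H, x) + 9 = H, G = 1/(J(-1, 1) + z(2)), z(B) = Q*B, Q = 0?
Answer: -961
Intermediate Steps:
J(m, F) = 2 - m
z(B) = 0 (z(B) = 0*B = 0)
G = ⅓ (G = 1/((2 - 1*(-1)) + 0) = 1/((2 + 1) + 0) = 1/(3 + 0) = 1/3 = ⅓ ≈ 0.33333)
d(H, x) = -9 + H
-q(d(u, G)) = -(-9 - 22)² = -1*(-31)² = -1*961 = -961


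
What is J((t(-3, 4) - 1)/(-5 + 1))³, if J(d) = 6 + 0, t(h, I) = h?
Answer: 216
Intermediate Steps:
J(d) = 6
J((t(-3, 4) - 1)/(-5 + 1))³ = 6³ = 216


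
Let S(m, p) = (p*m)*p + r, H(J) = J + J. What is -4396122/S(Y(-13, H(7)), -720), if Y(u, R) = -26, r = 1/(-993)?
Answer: 4365349146/13384051201 ≈ 0.32616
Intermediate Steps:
H(J) = 2*J
r = -1/993 ≈ -0.0010071
S(m, p) = -1/993 + m*p² (S(m, p) = (p*m)*p - 1/993 = (m*p)*p - 1/993 = m*p² - 1/993 = -1/993 + m*p²)
-4396122/S(Y(-13, H(7)), -720) = -4396122/(-1/993 - 26*(-720)²) = -4396122/(-1/993 - 26*518400) = -4396122/(-1/993 - 13478400) = -4396122/(-13384051201/993) = -4396122*(-993/13384051201) = 4365349146/13384051201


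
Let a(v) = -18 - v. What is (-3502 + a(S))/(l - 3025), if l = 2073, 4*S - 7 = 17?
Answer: 1763/476 ≈ 3.7038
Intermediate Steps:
S = 6 (S = 7/4 + (¼)*17 = 7/4 + 17/4 = 6)
(-3502 + a(S))/(l - 3025) = (-3502 + (-18 - 1*6))/(2073 - 3025) = (-3502 + (-18 - 6))/(-952) = (-3502 - 24)*(-1/952) = -3526*(-1/952) = 1763/476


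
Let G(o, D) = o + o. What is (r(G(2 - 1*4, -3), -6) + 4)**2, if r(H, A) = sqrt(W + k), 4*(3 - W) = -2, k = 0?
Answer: (8 + sqrt(14))**2/4 ≈ 34.467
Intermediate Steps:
W = 7/2 (W = 3 - 1/4*(-2) = 3 + 1/2 = 7/2 ≈ 3.5000)
G(o, D) = 2*o
r(H, A) = sqrt(14)/2 (r(H, A) = sqrt(7/2 + 0) = sqrt(7/2) = sqrt(14)/2)
(r(G(2 - 1*4, -3), -6) + 4)**2 = (sqrt(14)/2 + 4)**2 = (4 + sqrt(14)/2)**2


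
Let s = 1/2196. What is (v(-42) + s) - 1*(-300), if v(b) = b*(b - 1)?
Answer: 4624777/2196 ≈ 2106.0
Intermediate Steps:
s = 1/2196 ≈ 0.00045537
v(b) = b*(-1 + b)
(v(-42) + s) - 1*(-300) = (-42*(-1 - 42) + 1/2196) - 1*(-300) = (-42*(-43) + 1/2196) + 300 = (1806 + 1/2196) + 300 = 3965977/2196 + 300 = 4624777/2196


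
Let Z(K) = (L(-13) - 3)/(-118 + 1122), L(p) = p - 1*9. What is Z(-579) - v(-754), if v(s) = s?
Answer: 756991/1004 ≈ 753.97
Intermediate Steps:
L(p) = -9 + p (L(p) = p - 9 = -9 + p)
Z(K) = -25/1004 (Z(K) = ((-9 - 13) - 3)/(-118 + 1122) = (-22 - 3)/1004 = -25*1/1004 = -25/1004)
Z(-579) - v(-754) = -25/1004 - 1*(-754) = -25/1004 + 754 = 756991/1004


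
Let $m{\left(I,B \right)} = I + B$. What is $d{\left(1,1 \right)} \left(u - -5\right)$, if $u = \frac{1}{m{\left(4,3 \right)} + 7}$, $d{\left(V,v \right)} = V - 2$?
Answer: $- \frac{71}{14} \approx -5.0714$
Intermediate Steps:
$d{\left(V,v \right)} = -2 + V$
$m{\left(I,B \right)} = B + I$
$u = \frac{1}{14}$ ($u = \frac{1}{\left(3 + 4\right) + 7} = \frac{1}{7 + 7} = \frac{1}{14} \approx 0.071429$)
$d{\left(1,1 \right)} \left(u - -5\right) = \left(-2 + 1\right) \left(\frac{1}{14} - -5\right) = - (\frac{1}{14} + 5) = \left(-1\right) \frac{71}{14} = - \frac{71}{14}$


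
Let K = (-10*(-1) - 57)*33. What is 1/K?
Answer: -1/1551 ≈ -0.00064475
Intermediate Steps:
K = -1551 (K = (10 - 57)*33 = -47*33 = -1551)
1/K = 1/(-1551) = -1/1551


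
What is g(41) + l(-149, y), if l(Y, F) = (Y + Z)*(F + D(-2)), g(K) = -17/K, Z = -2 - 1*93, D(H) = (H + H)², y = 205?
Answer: -2210901/41 ≈ -53924.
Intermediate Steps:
D(H) = 4*H² (D(H) = (2*H)² = 4*H²)
Z = -95 (Z = -2 - 93 = -95)
l(Y, F) = (-95 + Y)*(16 + F) (l(Y, F) = (Y - 95)*(F + 4*(-2)²) = (-95 + Y)*(F + 4*4) = (-95 + Y)*(F + 16) = (-95 + Y)*(16 + F))
g(41) + l(-149, y) = -17/41 + (-1520 - 95*205 + 16*(-149) + 205*(-149)) = -17*1/41 + (-1520 - 19475 - 2384 - 30545) = -17/41 - 53924 = -2210901/41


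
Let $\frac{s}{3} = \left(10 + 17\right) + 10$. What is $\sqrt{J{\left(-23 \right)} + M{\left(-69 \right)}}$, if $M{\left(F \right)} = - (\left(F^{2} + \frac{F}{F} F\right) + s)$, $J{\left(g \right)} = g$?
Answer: $i \sqrt{4826} \approx 69.469 i$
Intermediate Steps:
$s = 111$ ($s = 3 \left(\left(10 + 17\right) + 10\right) = 3 \left(27 + 10\right) = 3 \cdot 37 = 111$)
$M{\left(F \right)} = -111 - F - F^{2}$ ($M{\left(F \right)} = - (\left(F^{2} + \frac{F}{F} F\right) + 111) = - (\left(F^{2} + 1 F\right) + 111) = - (\left(F^{2} + F\right) + 111) = - (\left(F + F^{2}\right) + 111) = - (111 + F + F^{2}) = -111 - F - F^{2}$)
$\sqrt{J{\left(-23 \right)} + M{\left(-69 \right)}} = \sqrt{-23 - 4803} = \sqrt{-4826} = i \sqrt{4826}$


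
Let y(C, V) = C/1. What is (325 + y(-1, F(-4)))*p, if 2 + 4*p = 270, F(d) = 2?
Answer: 21708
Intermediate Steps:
y(C, V) = C (y(C, V) = C*1 = C)
p = 67 (p = -½ + (¼)*270 = -½ + 135/2 = 67)
(325 + y(-1, F(-4)))*p = (325 - 1)*67 = 324*67 = 21708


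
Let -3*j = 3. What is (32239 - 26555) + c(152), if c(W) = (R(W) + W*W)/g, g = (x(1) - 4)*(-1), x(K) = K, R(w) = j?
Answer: 13385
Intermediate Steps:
j = -1 (j = -⅓*3 = -1)
R(w) = -1
g = 3 (g = (1 - 4)*(-1) = -3*(-1) = 3)
c(W) = -⅓ + W²/3 (c(W) = (-1 + W*W)/3 = (-1 + W²)*(⅓) = -⅓ + W²/3)
(32239 - 26555) + c(152) = (32239 - 26555) + (-⅓ + (⅓)*152²) = 5684 + (-⅓ + (⅓)*23104) = 5684 + (-⅓ + 23104/3) = 5684 + 7701 = 13385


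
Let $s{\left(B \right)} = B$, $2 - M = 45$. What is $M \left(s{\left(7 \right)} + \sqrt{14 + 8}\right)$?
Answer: $-301 - 43 \sqrt{22} \approx -502.69$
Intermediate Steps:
$M = -43$ ($M = 2 - 45 = -43$)
$M \left(s{\left(7 \right)} + \sqrt{14 + 8}\right) = - 43 \left(7 + \sqrt{14 + 8}\right) = - 43 \left(7 + \sqrt{22}\right) = -301 - 43 \sqrt{22}$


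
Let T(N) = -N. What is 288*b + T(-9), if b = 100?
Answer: 28809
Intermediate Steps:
288*b + T(-9) = 288*100 - 1*(-9) = 28800 + 9 = 28809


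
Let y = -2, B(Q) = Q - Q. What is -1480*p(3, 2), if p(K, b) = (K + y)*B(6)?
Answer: 0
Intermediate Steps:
B(Q) = 0
p(K, b) = 0 (p(K, b) = (K - 2)*0 = (-2 + K)*0 = 0)
-1480*p(3, 2) = -1480*0 = 0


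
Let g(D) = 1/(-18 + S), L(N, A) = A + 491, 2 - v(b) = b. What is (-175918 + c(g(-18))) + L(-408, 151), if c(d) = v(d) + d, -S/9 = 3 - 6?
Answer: -175274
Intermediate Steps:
v(b) = 2 - b
S = 27 (S = -9*(3 - 6) = -9*(-3) = 27)
L(N, A) = 491 + A
g(D) = ⅑ (g(D) = 1/(-18 + 27) = 1/9 = ⅑)
c(d) = 2 (c(d) = (2 - d) + d = 2)
(-175918 + c(g(-18))) + L(-408, 151) = (-175918 + 2) + (491 + 151) = -175916 + 642 = -175274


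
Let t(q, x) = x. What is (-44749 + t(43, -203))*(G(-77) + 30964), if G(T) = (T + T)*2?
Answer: -1378048512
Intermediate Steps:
G(T) = 4*T (G(T) = (2*T)*2 = 4*T)
(-44749 + t(43, -203))*(G(-77) + 30964) = (-44749 - 203)*(4*(-77) + 30964) = -44952*(-308 + 30964) = -44952*30656 = -1378048512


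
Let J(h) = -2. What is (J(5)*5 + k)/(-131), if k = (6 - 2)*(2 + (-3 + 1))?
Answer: 10/131 ≈ 0.076336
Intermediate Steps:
k = 0 (k = 4*(2 - 2) = 4*0 = 0)
(J(5)*5 + k)/(-131) = (-2*5 + 0)/(-131) = (-10 + 0)*(-1/131) = -10*(-1/131) = 10/131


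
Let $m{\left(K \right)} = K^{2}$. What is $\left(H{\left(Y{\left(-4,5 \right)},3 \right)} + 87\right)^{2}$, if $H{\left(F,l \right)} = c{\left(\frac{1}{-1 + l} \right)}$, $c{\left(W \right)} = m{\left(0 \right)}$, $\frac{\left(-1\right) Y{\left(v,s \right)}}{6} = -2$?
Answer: $7569$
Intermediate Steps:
$Y{\left(v,s \right)} = 12$ ($Y{\left(v,s \right)} = \left(-6\right) \left(-2\right) = 12$)
$c{\left(W \right)} = 0$ ($c{\left(W \right)} = 0^{2} = 0$)
$H{\left(F,l \right)} = 0$
$\left(H{\left(Y{\left(-4,5 \right)},3 \right)} + 87\right)^{2} = \left(0 + 87\right)^{2} = 87^{2} = 7569$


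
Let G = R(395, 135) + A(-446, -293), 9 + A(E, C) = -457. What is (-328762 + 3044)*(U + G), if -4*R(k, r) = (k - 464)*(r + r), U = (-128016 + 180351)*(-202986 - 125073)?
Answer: 5592240477233273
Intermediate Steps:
U = -17168967765 (U = 52335*(-328059) = -17168967765)
A(E, C) = -466 (A(E, C) = -9 - 457 = -466)
R(k, r) = -r*(-464 + k)/2 (R(k, r) = -(k - 464)*(r + r)/4 = -(-464 + k)*2*r/4 = -r*(-464 + k)/2)
G = 8383/2 (G = (½)*135*(464 - 1*395) - 466 = (½)*135*(464 - 395) - 466 = (½)*135*69 - 466 = 9315/2 - 466 = 8383/2 ≈ 4191.5)
(-328762 + 3044)*(U + G) = (-328762 + 3044)*(-17168967765 + 8383/2) = -325718*(-34337927147/2) = 5592240477233273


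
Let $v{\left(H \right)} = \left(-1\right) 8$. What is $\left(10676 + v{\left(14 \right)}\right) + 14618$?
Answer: $25286$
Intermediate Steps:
$v{\left(H \right)} = -8$
$\left(10676 + v{\left(14 \right)}\right) + 14618 = \left(10676 - 8\right) + 14618 = 10668 + 14618 = 25286$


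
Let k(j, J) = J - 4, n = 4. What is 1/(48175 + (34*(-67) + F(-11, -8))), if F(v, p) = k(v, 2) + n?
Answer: 1/45899 ≈ 2.1787e-5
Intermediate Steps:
k(j, J) = -4 + J
F(v, p) = 2 (F(v, p) = (-4 + 2) + 4 = -2 + 4 = 2)
1/(48175 + (34*(-67) + F(-11, -8))) = 1/(48175 + (34*(-67) + 2)) = 1/(48175 + (-2278 + 2)) = 1/(48175 - 2276) = 1/45899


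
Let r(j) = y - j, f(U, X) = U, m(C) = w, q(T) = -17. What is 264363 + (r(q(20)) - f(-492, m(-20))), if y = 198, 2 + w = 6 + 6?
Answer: 265070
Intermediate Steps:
w = 10 (w = -2 + (6 + 6) = -2 + 12 = 10)
m(C) = 10
r(j) = 198 - j
264363 + (r(q(20)) - f(-492, m(-20))) = 264363 + ((198 - 1*(-17)) - 1*(-492)) = 264363 + ((198 + 17) + 492) = 264363 + (215 + 492) = 264363 + 707 = 265070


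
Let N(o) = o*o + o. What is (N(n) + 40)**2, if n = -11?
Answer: 22500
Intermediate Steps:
N(o) = o + o**2 (N(o) = o**2 + o = o + o**2)
(N(n) + 40)**2 = (-11*(1 - 11) + 40)**2 = (-11*(-10) + 40)**2 = (110 + 40)**2 = 150**2 = 22500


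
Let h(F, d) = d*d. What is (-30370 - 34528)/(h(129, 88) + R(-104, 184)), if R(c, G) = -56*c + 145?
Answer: -64898/13713 ≈ -4.7326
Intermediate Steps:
h(F, d) = d²
R(c, G) = 145 - 56*c
(-30370 - 34528)/(h(129, 88) + R(-104, 184)) = (-30370 - 34528)/(88² + (145 - 56*(-104))) = -64898/(7744 + (145 + 5824)) = -64898/(7744 + 5969) = -64898/13713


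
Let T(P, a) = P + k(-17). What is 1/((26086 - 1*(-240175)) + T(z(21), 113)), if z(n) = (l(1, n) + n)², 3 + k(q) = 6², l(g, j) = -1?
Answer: 1/266694 ≈ 3.7496e-6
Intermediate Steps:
k(q) = 33 (k(q) = -3 + 6² = -3 + 36 = 33)
z(n) = (-1 + n)²
T(P, a) = 33 + P (T(P, a) = P + 33 = 33 + P)
1/((26086 - 1*(-240175)) + T(z(21), 113)) = 1/((26086 - 1*(-240175)) + (33 + (-1 + 21)²)) = 1/((26086 + 240175) + (33 + 20²)) = 1/(266261 + (33 + 400)) = 1/(266261 + 433) = 1/266694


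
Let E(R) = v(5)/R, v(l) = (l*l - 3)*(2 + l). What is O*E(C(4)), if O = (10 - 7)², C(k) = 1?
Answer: 1386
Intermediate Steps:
v(l) = (-3 + l²)*(2 + l) (v(l) = (l² - 3)*(2 + l) = (-3 + l²)*(2 + l))
O = 9 (O = 3² = 9)
E(R) = 154/R (E(R) = (-6 + 5³ - 3*5 + 2*5²)/R = (-6 + 125 - 15 + 2*25)/R = (-6 + 125 - 15 + 50)/R = 154/R)
O*E(C(4)) = 9*(154/1) = 9*(154*1) = 9*154 = 1386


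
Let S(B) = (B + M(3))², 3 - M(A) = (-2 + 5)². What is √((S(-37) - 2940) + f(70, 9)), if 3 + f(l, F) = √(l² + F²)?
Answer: √(-1094 + √4981) ≈ 31.991*I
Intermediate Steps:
M(A) = -6 (M(A) = 3 - (-2 + 5)² = 3 - 1*3² = 3 - 1*9 = 3 - 9 = -6)
S(B) = (-6 + B)² (S(B) = (B - 6)² = (-6 + B)²)
f(l, F) = -3 + √(F² + l²) (f(l, F) = -3 + √(l² + F²) = -3 + √(F² + l²))
√((S(-37) - 2940) + f(70, 9)) = √(((-6 - 37)² - 2940) + (-3 + √(9² + 70²))) = √(((-43)² - 2940) + (-3 + √(81 + 4900))) = √((1849 - 2940) + (-3 + √4981)) = √(-1091 + (-3 + √4981)) = √(-1094 + √4981)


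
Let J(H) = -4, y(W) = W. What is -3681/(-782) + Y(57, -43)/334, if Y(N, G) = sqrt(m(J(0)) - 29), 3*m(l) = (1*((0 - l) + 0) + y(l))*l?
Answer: 3681/782 + I*sqrt(29)/334 ≈ 4.7072 + 0.016123*I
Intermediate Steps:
m(l) = 0 (m(l) = ((1*((0 - l) + 0) + l)*l)/3 = ((1*(-l + 0) + l)*l)/3 = ((1*(-l) + l)*l)/3 = ((-l + l)*l)/3 = (0*l)/3 = (1/3)*0 = 0)
Y(N, G) = I*sqrt(29) (Y(N, G) = sqrt(0 - 29) = sqrt(-29) = I*sqrt(29))
-3681/(-782) + Y(57, -43)/334 = -3681/(-782) + (I*sqrt(29))/334 = -3681*(-1/782) + (I*sqrt(29))*(1/334) = 3681/782 + I*sqrt(29)/334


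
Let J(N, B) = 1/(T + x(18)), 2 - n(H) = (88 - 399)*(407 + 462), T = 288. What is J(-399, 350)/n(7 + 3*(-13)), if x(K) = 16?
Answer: 1/82159344 ≈ 1.2171e-8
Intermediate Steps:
n(H) = 270261 (n(H) = 2 - (88 - 399)*(407 + 462) = 2 - (-311)*869 = 2 - 1*(-270259) = 2 + 270259 = 270261)
J(N, B) = 1/304 (J(N, B) = 1/(288 + 16) = 1/304)
J(-399, 350)/n(7 + 3*(-13)) = (1/304)/270261 = (1/304)*(1/270261) = 1/82159344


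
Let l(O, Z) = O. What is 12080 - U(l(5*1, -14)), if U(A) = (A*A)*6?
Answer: 11930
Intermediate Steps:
U(A) = 6*A² (U(A) = A²*6 = 6*A²)
12080 - U(l(5*1, -14)) = 12080 - 6*(5*1)² = 12080 - 6*5² = 12080 - 6*25 = 12080 - 1*150 = 12080 - 150 = 11930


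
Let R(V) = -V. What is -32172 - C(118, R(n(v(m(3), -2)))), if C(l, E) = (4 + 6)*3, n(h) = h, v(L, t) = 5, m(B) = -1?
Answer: -32202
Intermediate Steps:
C(l, E) = 30 (C(l, E) = 10*3 = 30)
-32172 - C(118, R(n(v(m(3), -2)))) = -32172 - 1*30 = -32172 - 30 = -32202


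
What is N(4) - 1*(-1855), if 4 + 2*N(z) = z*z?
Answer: 1861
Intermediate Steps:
N(z) = -2 + z**2/2 (N(z) = -2 + (z*z)/2 = -2 + z**2/2)
N(4) - 1*(-1855) = (-2 + (1/2)*4**2) - 1*(-1855) = (-2 + (1/2)*16) + 1855 = (-2 + 8) + 1855 = 6 + 1855 = 1861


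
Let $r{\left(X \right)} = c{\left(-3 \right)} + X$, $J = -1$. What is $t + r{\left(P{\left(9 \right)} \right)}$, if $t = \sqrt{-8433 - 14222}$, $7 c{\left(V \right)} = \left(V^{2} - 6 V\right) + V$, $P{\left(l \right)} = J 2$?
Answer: $\frac{10}{7} + i \sqrt{22655} \approx 1.4286 + 150.52 i$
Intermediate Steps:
$P{\left(l \right)} = -2$ ($P{\left(l \right)} = \left(-1\right) 2 = -2$)
$c{\left(V \right)} = - \frac{5 V}{7} + \frac{V^{2}}{7}$ ($c{\left(V \right)} = \frac{\left(V^{2} - 6 V\right) + V}{7} = \frac{V^{2} - 5 V}{7} = - \frac{5 V}{7} + \frac{V^{2}}{7}$)
$r{\left(X \right)} = \frac{24}{7} + X$ ($r{\left(X \right)} = \frac{1}{7} \left(-3\right) \left(-5 - 3\right) + X = \frac{1}{7} \left(-3\right) \left(-8\right) + X = \frac{24}{7} + X$)
$t = i \sqrt{22655}$ ($t = \sqrt{-22655} = i \sqrt{22655} \approx 150.52 i$)
$t + r{\left(P{\left(9 \right)} \right)} = i \sqrt{22655} + \left(\frac{24}{7} - 2\right) = i \sqrt{22655} + \frac{10}{7} = \frac{10}{7} + i \sqrt{22655}$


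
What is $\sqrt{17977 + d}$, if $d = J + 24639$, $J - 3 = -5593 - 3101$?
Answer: $5 \sqrt{1357} \approx 184.19$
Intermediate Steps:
$J = -8691$ ($J = 3 - 8694 = -8691$)
$d = 15948$ ($d = -8691 + 24639 = 15948$)
$\sqrt{17977 + d} = \sqrt{17977 + 15948} = \sqrt{33925} = 5 \sqrt{1357}$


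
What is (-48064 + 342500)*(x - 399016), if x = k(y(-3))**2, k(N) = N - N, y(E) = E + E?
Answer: -117484674976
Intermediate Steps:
y(E) = 2*E
k(N) = 0
x = 0 (x = 0**2 = 0)
(-48064 + 342500)*(x - 399016) = (-48064 + 342500)*(0 - 399016) = 294436*(-399016) = -117484674976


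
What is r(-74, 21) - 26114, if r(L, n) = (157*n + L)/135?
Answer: -3522167/135 ≈ -26090.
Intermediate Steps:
r(L, n) = L/135 + 157*n/135 (r(L, n) = (L + 157*n)*(1/135) = L/135 + 157*n/135)
r(-74, 21) - 26114 = ((1/135)*(-74) + (157/135)*21) - 26114 = (-74/135 + 1099/45) - 26114 = 3223/135 - 26114 = -3522167/135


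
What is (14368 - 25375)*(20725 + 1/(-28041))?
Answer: -2132238337356/9347 ≈ -2.2812e+8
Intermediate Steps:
(14368 - 25375)*(20725 + 1/(-28041)) = -11007*(20725 - 1/28041) = -11007*581149724/28041 = -2132238337356/9347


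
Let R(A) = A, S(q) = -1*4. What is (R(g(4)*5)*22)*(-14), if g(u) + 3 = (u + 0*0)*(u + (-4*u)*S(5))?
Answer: -414260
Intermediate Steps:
S(q) = -4
g(u) = -3 + 17*u² (g(u) = -3 + (u + 0*0)*(u - 4*u*(-4)) = -3 + (u + 0)*(u + 16*u) = -3 + u*(17*u) = -3 + 17*u²)
(R(g(4)*5)*22)*(-14) = (((-3 + 17*4²)*5)*22)*(-14) = (((-3 + 17*16)*5)*22)*(-14) = (((-3 + 272)*5)*22)*(-14) = ((269*5)*22)*(-14) = (1345*22)*(-14) = 29590*(-14) = -414260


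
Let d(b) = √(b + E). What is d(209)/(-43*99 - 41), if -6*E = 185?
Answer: -√6414/25788 ≈ -0.0031056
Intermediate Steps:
E = -185/6 (E = -⅙*185 = -185/6 ≈ -30.833)
d(b) = √(-185/6 + b) (d(b) = √(b - 185/6) = √(-185/6 + b))
d(209)/(-43*99 - 41) = (√(-1110 + 36*209)/6)/(-43*99 - 41) = (√(-1110 + 7524)/6)/(-4257 - 41) = (√6414/6)/(-4298) = (√6414/6)*(-1/4298) = -√6414/25788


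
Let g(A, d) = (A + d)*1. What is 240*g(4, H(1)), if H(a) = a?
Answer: 1200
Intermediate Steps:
g(A, d) = A + d
240*g(4, H(1)) = 240*(4 + 1) = 240*5 = 1200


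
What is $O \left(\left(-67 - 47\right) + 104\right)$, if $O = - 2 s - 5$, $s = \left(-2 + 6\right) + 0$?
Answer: $130$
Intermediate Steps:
$s = 4$ ($s = 4 + 0 = 4$)
$O = -13$ ($O = \left(-2\right) 4 - 5 = -8 - 5 = -13$)
$O \left(\left(-67 - 47\right) + 104\right) = - 13 \left(\left(-67 - 47\right) + 104\right) = - 13 \left(-114 + 104\right) = \left(-13\right) \left(-10\right) = 130$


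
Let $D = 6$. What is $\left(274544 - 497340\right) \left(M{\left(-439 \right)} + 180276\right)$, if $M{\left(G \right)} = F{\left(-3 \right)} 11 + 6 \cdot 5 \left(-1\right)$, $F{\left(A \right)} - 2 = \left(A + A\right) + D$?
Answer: $-40162989328$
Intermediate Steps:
$F{\left(A \right)} = 8 + 2 A$ ($F{\left(A \right)} = 2 + \left(\left(A + A\right) + 6\right) = 2 + \left(2 A + 6\right) = 2 + \left(6 + 2 A\right) = 8 + 2 A$)
$M{\left(G \right)} = -8$ ($M{\left(G \right)} = \left(8 + 2 \left(-3\right)\right) 11 + 6 \cdot 5 \left(-1\right) = \left(8 - 6\right) 11 + 30 \left(-1\right) = 2 \cdot 11 - 30 = 22 - 30 = -8$)
$\left(274544 - 497340\right) \left(M{\left(-439 \right)} + 180276\right) = \left(274544 - 497340\right) \left(-8 + 180276\right) = \left(-222796\right) 180268 = -40162989328$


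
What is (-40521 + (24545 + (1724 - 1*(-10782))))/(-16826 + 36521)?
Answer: -694/3939 ≈ -0.17619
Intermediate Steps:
(-40521 + (24545 + (1724 - 1*(-10782))))/(-16826 + 36521) = (-40521 + (24545 + (1724 + 10782)))/19695 = (-40521 + (24545 + 12506))*(1/19695) = (-40521 + 37051)*(1/19695) = -3470*1/19695 = -694/3939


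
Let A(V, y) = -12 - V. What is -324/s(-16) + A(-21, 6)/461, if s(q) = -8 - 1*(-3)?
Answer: 149409/2305 ≈ 64.820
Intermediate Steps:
s(q) = -5 (s(q) = -8 + 3 = -5)
-324/s(-16) + A(-21, 6)/461 = -324/(-5) + (-12 - 1*(-21))/461 = -324*(-1/5) + (-12 + 21)*(1/461) = 324/5 + 9*(1/461) = 324/5 + 9/461 = 149409/2305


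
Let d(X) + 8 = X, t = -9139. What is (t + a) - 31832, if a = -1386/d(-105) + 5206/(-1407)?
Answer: -6512658437/158991 ≈ -40962.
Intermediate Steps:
d(X) = -8 + X
a = 1361824/158991 (a = -1386/(-8 - 105) + 5206/(-1407) = -1386/(-113) + 5206*(-1/1407) = -1386*(-1/113) - 5206/1407 = 1386/113 - 5206/1407 = 1361824/158991 ≈ 8.5654)
(t + a) - 31832 = (-9139 + 1361824/158991) - 31832 = -1451656925/158991 - 31832 = -6512658437/158991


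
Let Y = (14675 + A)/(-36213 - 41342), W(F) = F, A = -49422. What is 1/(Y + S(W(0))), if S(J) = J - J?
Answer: 77555/34747 ≈ 2.2320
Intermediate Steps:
S(J) = 0
Y = 34747/77555 (Y = (14675 - 49422)/(-36213 - 41342) = -34747/(-77555) = -34747*(-1/77555) = 34747/77555 ≈ 0.44803)
1/(Y + S(W(0))) = 1/(34747/77555 + 0) = 1/(34747/77555) = 77555/34747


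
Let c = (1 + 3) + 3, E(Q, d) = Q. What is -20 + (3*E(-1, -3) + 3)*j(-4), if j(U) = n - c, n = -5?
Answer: -20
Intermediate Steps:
c = 7 (c = 4 + 3 = 7)
j(U) = -12 (j(U) = -5 - 1*7 = -5 - 7 = -12)
-20 + (3*E(-1, -3) + 3)*j(-4) = -20 + (3*(-1) + 3)*(-12) = -20 + (-3 + 3)*(-12) = -20 + 0*(-12) = -20 + 0 = -20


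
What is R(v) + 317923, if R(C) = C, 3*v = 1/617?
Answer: 588475474/1851 ≈ 3.1792e+5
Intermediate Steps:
v = 1/1851 (v = (1/3)/617 = (1/3)*(1/617) = 1/1851 ≈ 0.00054025)
R(v) + 317923 = 1/1851 + 317923 = 588475474/1851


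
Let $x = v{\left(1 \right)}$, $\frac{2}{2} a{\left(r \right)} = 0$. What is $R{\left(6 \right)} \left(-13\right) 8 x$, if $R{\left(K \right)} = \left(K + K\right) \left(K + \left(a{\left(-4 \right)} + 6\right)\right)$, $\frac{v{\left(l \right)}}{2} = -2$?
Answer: $59904$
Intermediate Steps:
$v{\left(l \right)} = -4$ ($v{\left(l \right)} = 2 \left(-2\right) = -4$)
$a{\left(r \right)} = 0$
$x = -4$
$R{\left(K \right)} = 2 K \left(6 + K\right)$ ($R{\left(K \right)} = \left(K + K\right) \left(K + \left(0 + 6\right)\right) = 2 K \left(K + 6\right) = 2 K \left(6 + K\right)$)
$R{\left(6 \right)} \left(-13\right) 8 x = 2 \cdot 6 \left(6 + 6\right) \left(-13\right) 8 \left(-4\right) = 2 \cdot 6 \cdot 12 \left(\left(-104\right) \left(-4\right)\right) = 144 \cdot 416 = 59904$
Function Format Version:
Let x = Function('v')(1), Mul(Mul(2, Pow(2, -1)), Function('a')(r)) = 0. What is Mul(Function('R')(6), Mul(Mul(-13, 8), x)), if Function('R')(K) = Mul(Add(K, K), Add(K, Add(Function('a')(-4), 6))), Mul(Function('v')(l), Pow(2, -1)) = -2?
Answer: 59904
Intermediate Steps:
Function('v')(l) = -4 (Function('v')(l) = Mul(2, -2) = -4)
Function('a')(r) = 0
x = -4
Function('R')(K) = Mul(2, K, Add(6, K)) (Function('R')(K) = Mul(Add(K, K), Add(K, Add(0, 6))) = Mul(Mul(2, K), Add(K, 6)) = Mul(Mul(2, K), Add(6, K)) = Mul(2, K, Add(6, K)))
Mul(Function('R')(6), Mul(Mul(-13, 8), x)) = Mul(Mul(2, 6, Add(6, 6)), Mul(Mul(-13, 8), -4)) = Mul(Mul(2, 6, 12), Mul(-104, -4)) = Mul(144, 416) = 59904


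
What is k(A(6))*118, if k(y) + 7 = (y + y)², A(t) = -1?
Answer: -354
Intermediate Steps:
k(y) = -7 + 4*y² (k(y) = -7 + (y + y)² = -7 + (2*y)² = -7 + 4*y²)
k(A(6))*118 = (-7 + 4*(-1)²)*118 = (-7 + 4*1)*118 = (-7 + 4)*118 = -3*118 = -354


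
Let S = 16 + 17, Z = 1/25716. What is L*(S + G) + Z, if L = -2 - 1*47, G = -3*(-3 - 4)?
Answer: -68044535/25716 ≈ -2646.0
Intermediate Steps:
G = 21 (G = -3*(-7) = 21)
L = -49 (L = -2 - 47 = -49)
Z = 1/25716 ≈ 3.8886e-5
S = 33
L*(S + G) + Z = -49*(33 + 21) + 1/25716 = -49*54 + 1/25716 = -2646 + 1/25716 = -68044535/25716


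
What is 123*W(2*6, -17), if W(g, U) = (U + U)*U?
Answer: 71094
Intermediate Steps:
W(g, U) = 2*U² (W(g, U) = (2*U)*U = 2*U²)
123*W(2*6, -17) = 123*(2*(-17)²) = 123*(2*289) = 123*578 = 71094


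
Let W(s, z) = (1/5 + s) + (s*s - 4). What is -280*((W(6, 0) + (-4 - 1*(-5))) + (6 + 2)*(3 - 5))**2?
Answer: -753536/5 ≈ -1.5071e+5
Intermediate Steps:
W(s, z) = -19/5 + s + s**2 (W(s, z) = (1/5 + s) + (s**2 - 4) = (1/5 + s) + (-4 + s**2) = -19/5 + s + s**2)
-280*((W(6, 0) + (-4 - 1*(-5))) + (6 + 2)*(3 - 5))**2 = -280*(((-19/5 + 6 + 6**2) + (-4 - 1*(-5))) + (6 + 2)*(3 - 5))**2 = -280*(((-19/5 + 6 + 36) + (-4 + 5)) + 8*(-2))**2 = -280*((191/5 + 1) - 16)**2 = -280*(196/5 - 16)**2 = -280*(116/5)**2 = -280*13456/25 = -753536/5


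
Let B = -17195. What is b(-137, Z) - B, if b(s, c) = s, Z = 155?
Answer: 17058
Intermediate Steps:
b(-137, Z) - B = -137 - 1*(-17195) = -137 + 17195 = 17058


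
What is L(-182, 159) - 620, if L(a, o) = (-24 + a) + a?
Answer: -1008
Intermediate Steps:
L(a, o) = -24 + 2*a
L(-182, 159) - 620 = (-24 + 2*(-182)) - 620 = (-24 - 364) - 620 = -388 - 620 = -1008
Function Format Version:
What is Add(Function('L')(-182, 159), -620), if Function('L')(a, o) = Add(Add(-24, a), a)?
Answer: -1008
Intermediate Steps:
Function('L')(a, o) = Add(-24, Mul(2, a))
Add(Function('L')(-182, 159), -620) = Add(Add(-24, Mul(2, -182)), -620) = Add(Add(-24, -364), -620) = Add(-388, -620) = -1008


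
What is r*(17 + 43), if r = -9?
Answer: -540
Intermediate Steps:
r*(17 + 43) = -9*(17 + 43) = -9*60 = -540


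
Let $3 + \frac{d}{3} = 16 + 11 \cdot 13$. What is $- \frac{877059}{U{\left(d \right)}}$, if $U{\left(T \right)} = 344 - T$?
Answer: $\frac{877059}{124} \approx 7073.1$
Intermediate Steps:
$d = 468$ ($d = -9 + 3 \left(16 + 11 \cdot 13\right) = -9 + 3 \left(16 + 143\right) = -9 + 3 \cdot 159 = -9 + 477 = 468$)
$- \frac{877059}{U{\left(d \right)}} = - \frac{877059}{344 - 468} = - \frac{877059}{-124} = \left(-877059\right) \left(- \frac{1}{124}\right) = \frac{877059}{124}$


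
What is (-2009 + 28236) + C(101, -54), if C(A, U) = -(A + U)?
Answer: 26180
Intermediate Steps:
C(A, U) = -A - U
(-2009 + 28236) + C(101, -54) = (-2009 + 28236) + (-1*101 - 1*(-54)) = 26227 + (-101 + 54) = 26227 - 47 = 26180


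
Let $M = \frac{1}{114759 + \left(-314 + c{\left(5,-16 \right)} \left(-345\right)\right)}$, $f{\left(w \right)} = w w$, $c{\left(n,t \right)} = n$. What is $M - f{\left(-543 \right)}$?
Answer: $- \frac{33235379279}{112720} \approx -2.9485 \cdot 10^{5}$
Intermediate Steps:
$f{\left(w \right)} = w^{2}$
$M = \frac{1}{112720}$ ($M = \frac{1}{114759 + \left(-314 + 5 \left(-345\right)\right)} = \frac{1}{114759 - 2039} = \frac{1}{112720} \approx 8.8715 \cdot 10^{-6}$)
$M - f{\left(-543 \right)} = \frac{1}{112720} - \left(-543\right)^{2} = \frac{1}{112720} - 294849 = - \frac{33235379279}{112720}$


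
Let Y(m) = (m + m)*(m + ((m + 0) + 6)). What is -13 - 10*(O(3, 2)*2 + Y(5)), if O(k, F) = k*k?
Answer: -1793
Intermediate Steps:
O(k, F) = k**2
Y(m) = 2*m*(6 + 2*m) (Y(m) = (2*m)*(m + (m + 6)) = (2*m)*(m + (6 + m)) = (2*m)*(6 + 2*m) = 2*m*(6 + 2*m))
-13 - 10*(O(3, 2)*2 + Y(5)) = -13 - 10*(3**2*2 + 4*5*(3 + 5)) = -13 - 10*(9*2 + 4*5*8) = -13 - 10*(18 + 160) = -13 - 10*178 = -13 - 1780 = -1793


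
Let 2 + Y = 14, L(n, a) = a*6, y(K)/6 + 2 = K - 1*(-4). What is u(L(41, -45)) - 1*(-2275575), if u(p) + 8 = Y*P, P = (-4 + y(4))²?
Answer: 2287855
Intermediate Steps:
y(K) = 12 + 6*K (y(K) = -12 + 6*(K - 1*(-4)) = -12 + 6*(K + 4) = -12 + 6*(4 + K) = -12 + (24 + 6*K) = 12 + 6*K)
L(n, a) = 6*a
Y = 12 (Y = -2 + 14 = 12)
P = 1024 (P = (-4 + (12 + 6*4))² = (-4 + (12 + 24))² = (-4 + 36)² = 32² = 1024)
u(p) = 12280 (u(p) = -8 + 12*1024 = -8 + 12288 = 12280)
u(L(41, -45)) - 1*(-2275575) = 12280 - 1*(-2275575) = 12280 + 2275575 = 2287855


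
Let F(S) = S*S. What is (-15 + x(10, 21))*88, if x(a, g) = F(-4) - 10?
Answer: -792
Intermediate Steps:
F(S) = S**2
x(a, g) = 6 (x(a, g) = (-4)**2 - 10 = 16 - 10 = 6)
(-15 + x(10, 21))*88 = (-15 + 6)*88 = -9*88 = -792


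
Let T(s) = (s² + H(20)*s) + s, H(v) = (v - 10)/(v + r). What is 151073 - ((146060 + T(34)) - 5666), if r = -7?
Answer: 123017/13 ≈ 9462.8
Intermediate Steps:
H(v) = (-10 + v)/(-7 + v) (H(v) = (v - 10)/(v - 7) = (-10 + v)/(-7 + v))
T(s) = s² + 23*s/13 (T(s) = (s² + ((-10 + 20)/(-7 + 20))*s) + s = (s² + (10/13)*s) + s = (s² + ((1/13)*10)*s) + s = (s² + 10*s/13) + s = s² + 23*s/13)
151073 - ((146060 + T(34)) - 5666) = 151073 - ((146060 + (1/13)*34*(23 + 13*34)) - 5666) = 151073 - ((146060 + (1/13)*34*(23 + 442)) - 5666) = 151073 - ((146060 + (1/13)*34*465) - 5666) = 151073 - ((146060 + 15810/13) - 5666) = 151073 - (1914590/13 - 5666) = 151073 - 1*1840932/13 = 151073 - 1840932/13 = 123017/13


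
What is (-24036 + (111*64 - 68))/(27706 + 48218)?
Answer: -4250/18981 ≈ -0.22391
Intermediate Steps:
(-24036 + (111*64 - 68))/(27706 + 48218) = (-24036 + (7104 - 68))/75924 = (-24036 + 7036)*(1/75924) = -17000*1/75924 = -4250/18981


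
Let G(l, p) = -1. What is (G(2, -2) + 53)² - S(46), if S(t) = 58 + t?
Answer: 2600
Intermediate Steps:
(G(2, -2) + 53)² - S(46) = (-1 + 53)² - (58 + 46) = 52² - 1*104 = 2704 - 104 = 2600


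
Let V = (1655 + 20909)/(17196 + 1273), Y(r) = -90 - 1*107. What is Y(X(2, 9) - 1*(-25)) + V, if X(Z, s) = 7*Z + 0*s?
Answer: -3615829/18469 ≈ -195.78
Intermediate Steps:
X(Z, s) = 7*Z (X(Z, s) = 7*Z + 0 = 7*Z)
Y(r) = -197 (Y(r) = -90 - 107 = -197)
V = 22564/18469 ≈ 1.2217
Y(X(2, 9) - 1*(-25)) + V = -197 + 22564/18469 = -3615829/18469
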